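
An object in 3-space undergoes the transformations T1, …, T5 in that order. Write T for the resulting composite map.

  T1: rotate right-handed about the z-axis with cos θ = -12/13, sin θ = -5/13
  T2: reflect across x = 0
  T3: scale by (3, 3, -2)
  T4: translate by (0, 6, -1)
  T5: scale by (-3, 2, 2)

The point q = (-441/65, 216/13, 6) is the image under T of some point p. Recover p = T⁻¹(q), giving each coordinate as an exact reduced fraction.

T1 = [-12/13 5/13 0 0; -5/13 -12/13 0 0; 0 0 1 0; 0 0 0 1]
T2·T1 = [12/13 -5/13 0 0; -5/13 -12/13 0 0; 0 0 1 0; 0 0 0 1]
T3·…·T1 = [36/13 -15/13 0 0; -15/13 -36/13 0 0; 0 0 -2 0; 0 0 0 1]
T4·…·T1 = [36/13 -15/13 0 0; -15/13 -36/13 0 6; 0 0 -2 -1; 0 0 0 1]
T5·…·T1 = [-108/13 45/13 0 0; -30/13 -72/13 0 12; 0 0 -4 -2; 0 0 0 1]
det M = -216; M⁻¹ = [-4/39 -5/78 0 10/13; 5/117 -2/13 0 24/13; 0 0 -1/4 -1/2; 0 0 0 1]
M⁻¹ · (-441/65, 216/13, 6)ᵀ = (2/5, -1, -2)ᵀ

p = (2/5, -1, -2)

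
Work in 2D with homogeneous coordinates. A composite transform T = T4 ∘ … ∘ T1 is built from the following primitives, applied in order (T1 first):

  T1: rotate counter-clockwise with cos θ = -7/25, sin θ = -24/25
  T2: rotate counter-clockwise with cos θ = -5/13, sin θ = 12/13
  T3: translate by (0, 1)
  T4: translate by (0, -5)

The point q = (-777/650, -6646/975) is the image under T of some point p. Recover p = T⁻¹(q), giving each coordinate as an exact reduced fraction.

p = (-3/2, -8/3)

T1 = [-7/25 24/25 0; -24/25 -7/25 0; 0 0 1]
T2·T1 = [323/325 -36/325 0; 36/325 323/325 0; 0 0 1]
T3·…·T1 = [323/325 -36/325 0; 36/325 323/325 1; 0 0 1]
T4·…·T1 = [323/325 -36/325 0; 36/325 323/325 -4; 0 0 1]
det M = 1; M⁻¹ = [323/325 36/325 144/325; -36/325 323/325 1292/325; 0 0 1]
M⁻¹ · (-777/650, -6646/975)ᵀ = (-3/2, -8/3)ᵀ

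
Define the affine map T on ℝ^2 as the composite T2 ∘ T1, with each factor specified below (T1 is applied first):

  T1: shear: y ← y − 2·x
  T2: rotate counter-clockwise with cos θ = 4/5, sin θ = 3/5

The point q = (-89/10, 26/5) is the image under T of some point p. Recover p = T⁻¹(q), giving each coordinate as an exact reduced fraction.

p = (-4, 3/2)

T1 = [1 0 0; -2 1 0; 0 0 1]
T2·T1 = [2 -3/5 0; -1 4/5 0; 0 0 1]
det M = 1; M⁻¹ = [4/5 3/5 0; 1 2 0; 0 0 1]
M⁻¹ · (-89/10, 26/5)ᵀ = (-4, 3/2)ᵀ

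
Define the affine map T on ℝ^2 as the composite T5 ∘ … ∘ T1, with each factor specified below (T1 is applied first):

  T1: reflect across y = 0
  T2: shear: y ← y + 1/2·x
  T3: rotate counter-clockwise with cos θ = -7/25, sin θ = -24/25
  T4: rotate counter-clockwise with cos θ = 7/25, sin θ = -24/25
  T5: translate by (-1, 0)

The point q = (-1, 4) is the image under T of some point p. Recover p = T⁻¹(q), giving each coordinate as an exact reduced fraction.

T1 = [1 0 0; 0 -1 0; 0 0 1]
T2·T1 = [1 0 0; 1/2 -1 0; 0 0 1]
T3·…·T1 = [1/5 -24/25 0; -11/10 7/25 0; 0 0 1]
T4·…·T1 = [-1 0 0; -1/2 1 0; 0 0 1]
T5·…·T1 = [-1 0 -1; -1/2 1 0; 0 0 1]
det M = -1; M⁻¹ = [-1 0 -1; -1/2 1 -1/2; 0 0 1]
M⁻¹ · (-1, 4)ᵀ = (0, 4)ᵀ

p = (0, 4)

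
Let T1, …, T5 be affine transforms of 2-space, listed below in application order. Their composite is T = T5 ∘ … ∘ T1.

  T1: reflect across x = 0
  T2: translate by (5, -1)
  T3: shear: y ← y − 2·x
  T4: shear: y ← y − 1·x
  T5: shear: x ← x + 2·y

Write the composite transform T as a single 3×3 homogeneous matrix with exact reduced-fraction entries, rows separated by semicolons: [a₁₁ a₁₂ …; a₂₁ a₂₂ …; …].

T = [5 2 -27; 3 1 -16; 0 0 1]

T1 = [-1 0 0; 0 1 0; 0 0 1]
T2·T1 = [-1 0 5; 0 1 -1; 0 0 1]
T3·…·T1 = [-1 0 5; 2 1 -11; 0 0 1]
T4·…·T1 = [-1 0 5; 3 1 -16; 0 0 1]
T5·…·T1 = [5 2 -27; 3 1 -16; 0 0 1]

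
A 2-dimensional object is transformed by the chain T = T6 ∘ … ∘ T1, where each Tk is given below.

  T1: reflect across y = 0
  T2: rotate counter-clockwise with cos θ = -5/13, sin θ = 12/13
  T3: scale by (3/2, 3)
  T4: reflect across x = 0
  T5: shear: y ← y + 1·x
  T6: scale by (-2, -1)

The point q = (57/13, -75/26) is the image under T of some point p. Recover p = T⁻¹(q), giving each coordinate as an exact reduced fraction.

p = (1, 2)

T1 = [1 0 0; 0 -1 0; 0 0 1]
T2·T1 = [-5/13 12/13 0; 12/13 5/13 0; 0 0 1]
T3·…·T1 = [-15/26 18/13 0; 36/13 15/13 0; 0 0 1]
T4·…·T1 = [15/26 -18/13 0; 36/13 15/13 0; 0 0 1]
T5·…·T1 = [15/26 -18/13 0; 87/26 -3/13 0; 0 0 1]
T6·…·T1 = [-15/13 36/13 0; -87/26 3/13 0; 0 0 1]
det M = 9; M⁻¹ = [1/39 -4/13 0; 29/78 -5/39 0; 0 0 1]
M⁻¹ · (57/13, -75/26)ᵀ = (1, 2)ᵀ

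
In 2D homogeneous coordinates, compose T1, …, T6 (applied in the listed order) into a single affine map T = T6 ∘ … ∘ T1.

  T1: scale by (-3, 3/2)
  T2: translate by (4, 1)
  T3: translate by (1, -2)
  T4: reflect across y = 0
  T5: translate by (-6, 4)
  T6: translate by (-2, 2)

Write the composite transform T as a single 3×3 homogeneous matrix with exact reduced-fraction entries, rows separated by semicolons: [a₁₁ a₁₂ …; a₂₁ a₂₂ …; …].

T1 = [-3 0 0; 0 3/2 0; 0 0 1]
T2·T1 = [-3 0 4; 0 3/2 1; 0 0 1]
T3·…·T1 = [-3 0 5; 0 3/2 -1; 0 0 1]
T4·…·T1 = [-3 0 5; 0 -3/2 1; 0 0 1]
T5·…·T1 = [-3 0 -1; 0 -3/2 5; 0 0 1]
T6·…·T1 = [-3 0 -3; 0 -3/2 7; 0 0 1]

T = [-3 0 -3; 0 -3/2 7; 0 0 1]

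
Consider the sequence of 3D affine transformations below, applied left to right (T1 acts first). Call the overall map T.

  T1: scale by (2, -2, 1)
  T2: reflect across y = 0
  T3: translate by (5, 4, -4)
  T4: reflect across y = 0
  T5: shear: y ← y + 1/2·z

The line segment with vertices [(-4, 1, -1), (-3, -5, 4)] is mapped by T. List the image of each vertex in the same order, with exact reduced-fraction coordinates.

image vertices: (-3, -17/2, -5), (-1, 6, 0)

T1 scale by (2, -2, 1): (-4, 1, -1) → (-8, -2, -1); (-3, -5, 4) → (-6, 10, 4)
T2 reflect across y = 0: (-8, -2, -1) → (-8, 2, -1); (-6, 10, 4) → (-6, -10, 4)
T3 translate by (5, 4, -4): (-8, 2, -1) → (-3, 6, -5); (-6, -10, 4) → (-1, -6, 0)
T4 reflect across y = 0: (-3, 6, -5) → (-3, -6, -5); (-1, -6, 0) → (-1, 6, 0)
T5 shear: y ← y + 1/2·z: (-3, -6, -5) → (-3, -17/2, -5); (-1, 6, 0) → (-1, 6, 0)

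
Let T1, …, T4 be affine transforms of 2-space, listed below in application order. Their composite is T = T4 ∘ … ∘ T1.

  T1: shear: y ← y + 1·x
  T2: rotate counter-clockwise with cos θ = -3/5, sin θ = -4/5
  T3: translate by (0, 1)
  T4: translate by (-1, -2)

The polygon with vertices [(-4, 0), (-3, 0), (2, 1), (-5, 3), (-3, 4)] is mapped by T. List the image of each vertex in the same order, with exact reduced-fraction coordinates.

image vertices: (-9/5, 23/5), (-8/5, 16/5), (1/5, -22/5), (2/5, 21/5), (8/5, 4/5)

T1 shear: y ← y + 1·x: (-4, 0) → (-4, -4); (-3, 0) → (-3, -3); (2, 1) → (2, 3); (-5, 3) → (-5, -2); (-3, 4) → (-3, 1)
T2 rotate counter-clockwise with cos θ = -3/5, sin θ = -4/5: (-4, -4) → (-4/5, 28/5); (-3, -3) → (-3/5, 21/5); (2, 3) → (6/5, -17/5); (-5, -2) → (7/5, 26/5); (-3, 1) → (13/5, 9/5)
T3 translate by (0, 1): (-4/5, 28/5) → (-4/5, 33/5); (-3/5, 21/5) → (-3/5, 26/5); (6/5, -17/5) → (6/5, -12/5); (7/5, 26/5) → (7/5, 31/5); (13/5, 9/5) → (13/5, 14/5)
T4 translate by (-1, -2): (-4/5, 33/5) → (-9/5, 23/5); (-3/5, 26/5) → (-8/5, 16/5); (6/5, -12/5) → (1/5, -22/5); (7/5, 31/5) → (2/5, 21/5); (13/5, 14/5) → (8/5, 4/5)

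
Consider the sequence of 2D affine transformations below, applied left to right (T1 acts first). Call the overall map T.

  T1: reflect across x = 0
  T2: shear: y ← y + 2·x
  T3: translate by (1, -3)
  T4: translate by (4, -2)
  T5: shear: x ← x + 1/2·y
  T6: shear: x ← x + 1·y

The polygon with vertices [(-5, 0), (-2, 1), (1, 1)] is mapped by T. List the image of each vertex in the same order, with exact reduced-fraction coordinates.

image vertices: (35/2, 5), (7, 0), (-5, -6)

T1 reflect across x = 0: (-5, 0) → (5, 0); (-2, 1) → (2, 1); (1, 1) → (-1, 1)
T2 shear: y ← y + 2·x: (5, 0) → (5, 10); (2, 1) → (2, 5); (-1, 1) → (-1, -1)
T3 translate by (1, -3): (5, 10) → (6, 7); (2, 5) → (3, 2); (-1, -1) → (0, -4)
T4 translate by (4, -2): (6, 7) → (10, 5); (3, 2) → (7, 0); (0, -4) → (4, -6)
T5 shear: x ← x + 1/2·y: (10, 5) → (25/2, 5); (7, 0) → (7, 0); (4, -6) → (1, -6)
T6 shear: x ← x + 1·y: (25/2, 5) → (35/2, 5); (7, 0) → (7, 0); (1, -6) → (-5, -6)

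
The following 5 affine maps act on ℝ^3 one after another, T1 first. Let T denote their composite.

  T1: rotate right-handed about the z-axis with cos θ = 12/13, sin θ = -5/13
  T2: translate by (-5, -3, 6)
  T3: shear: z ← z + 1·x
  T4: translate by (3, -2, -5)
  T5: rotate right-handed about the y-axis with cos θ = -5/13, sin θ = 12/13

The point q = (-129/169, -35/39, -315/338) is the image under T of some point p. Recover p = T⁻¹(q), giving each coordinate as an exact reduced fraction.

p = (4/3, 5, 1/2)

T1 = [12/13 5/13 0 0; -5/13 12/13 0 0; 0 0 1 0; 0 0 0 1]
T2·T1 = [12/13 5/13 0 -5; -5/13 12/13 0 -3; 0 0 1 6; 0 0 0 1]
T3·…·T1 = [12/13 5/13 0 -5; -5/13 12/13 0 -3; 12/13 5/13 1 1; 0 0 0 1]
T4·…·T1 = [12/13 5/13 0 -2; -5/13 12/13 0 -5; 12/13 5/13 1 -4; 0 0 0 1]
T5·…·T1 = [84/169 35/169 12/13 -38/13; -5/13 12/13 0 -5; -204/169 -85/169 -5/13 44/13; 0 0 0 1]
det M = 1; M⁻¹ = [-60/169 -5/13 -144/169 -1/13; -25/169 12/13 -60/169 70/13; 17/13 0 7/13 2; 0 0 0 1]
M⁻¹ · (-129/169, -35/39, -315/338)ᵀ = (4/3, 5, 1/2)ᵀ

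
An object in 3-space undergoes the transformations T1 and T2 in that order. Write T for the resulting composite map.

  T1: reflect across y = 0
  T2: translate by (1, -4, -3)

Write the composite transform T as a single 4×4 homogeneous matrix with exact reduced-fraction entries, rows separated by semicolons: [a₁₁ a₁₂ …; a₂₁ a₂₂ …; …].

T1 = [1 0 0 0; 0 -1 0 0; 0 0 1 0; 0 0 0 1]
T2·T1 = [1 0 0 1; 0 -1 0 -4; 0 0 1 -3; 0 0 0 1]

T = [1 0 0 1; 0 -1 0 -4; 0 0 1 -3; 0 0 0 1]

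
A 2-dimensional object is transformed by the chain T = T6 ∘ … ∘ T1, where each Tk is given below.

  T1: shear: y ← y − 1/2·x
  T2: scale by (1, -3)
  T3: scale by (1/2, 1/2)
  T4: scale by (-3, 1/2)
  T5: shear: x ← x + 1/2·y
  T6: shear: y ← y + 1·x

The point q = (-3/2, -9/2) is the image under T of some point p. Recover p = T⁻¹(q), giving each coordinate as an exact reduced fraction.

p = (0, 4)

T1 = [1 0 0; -1/2 1 0; 0 0 1]
T2·T1 = [1 0 0; 3/2 -3 0; 0 0 1]
T3·…·T1 = [1/2 0 0; 3/4 -3/2 0; 0 0 1]
T4·…·T1 = [-3/2 0 0; 3/8 -3/4 0; 0 0 1]
T5·…·T1 = [-21/16 -3/8 0; 3/8 -3/4 0; 0 0 1]
T6·…·T1 = [-21/16 -3/8 0; -15/16 -9/8 0; 0 0 1]
det M = 9/8; M⁻¹ = [-1 1/3 0; 5/6 -7/6 0; 0 0 1]
M⁻¹ · (-3/2, -9/2)ᵀ = (0, 4)ᵀ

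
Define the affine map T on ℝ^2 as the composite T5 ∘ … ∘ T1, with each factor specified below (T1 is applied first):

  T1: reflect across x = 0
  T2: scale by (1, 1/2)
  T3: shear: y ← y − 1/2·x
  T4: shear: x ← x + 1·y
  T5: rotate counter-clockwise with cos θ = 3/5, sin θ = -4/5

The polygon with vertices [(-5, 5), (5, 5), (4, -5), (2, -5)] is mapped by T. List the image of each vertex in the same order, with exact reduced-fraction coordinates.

T1 reflect across x = 0: (-5, 5) → (5, 5); (5, 5) → (-5, 5); (4, -5) → (-4, -5); (2, -5) → (-2, -5)
T2 scale by (1, 1/2): (5, 5) → (5, 5/2); (-5, 5) → (-5, 5/2); (-4, -5) → (-4, -5/2); (-2, -5) → (-2, -5/2)
T3 shear: y ← y − 1/2·x: (5, 5/2) → (5, 0); (-5, 5/2) → (-5, 5); (-4, -5/2) → (-4, -1/2); (-2, -5/2) → (-2, -3/2)
T4 shear: x ← x + 1·y: (5, 0) → (5, 0); (-5, 5) → (0, 5); (-4, -1/2) → (-9/2, -1/2); (-2, -3/2) → (-7/2, -3/2)
T5 rotate counter-clockwise with cos θ = 3/5, sin θ = -4/5: (5, 0) → (3, -4); (0, 5) → (4, 3); (-9/2, -1/2) → (-31/10, 33/10); (-7/2, -3/2) → (-33/10, 19/10)

image vertices: (3, -4), (4, 3), (-31/10, 33/10), (-33/10, 19/10)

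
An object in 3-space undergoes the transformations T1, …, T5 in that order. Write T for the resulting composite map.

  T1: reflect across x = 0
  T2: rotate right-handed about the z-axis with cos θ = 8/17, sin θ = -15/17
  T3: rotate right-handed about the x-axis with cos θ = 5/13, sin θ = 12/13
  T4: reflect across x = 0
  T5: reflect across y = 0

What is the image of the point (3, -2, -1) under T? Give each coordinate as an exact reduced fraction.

T(p) = (54/17, -349/221, 263/221)

T1 reflect across x = 0: (3, -2, -1) → (-3, -2, -1)
T2 rotate right-handed about the z-axis with cos θ = 8/17, sin θ = -15/17: (-3, -2, -1) → (-54/17, 29/17, -1)
T3 rotate right-handed about the x-axis with cos θ = 5/13, sin θ = 12/13: (-54/17, 29/17, -1) → (-54/17, 349/221, 263/221)
T4 reflect across x = 0: (-54/17, 349/221, 263/221) → (54/17, 349/221, 263/221)
T5 reflect across y = 0: (54/17, 349/221, 263/221) → (54/17, -349/221, 263/221)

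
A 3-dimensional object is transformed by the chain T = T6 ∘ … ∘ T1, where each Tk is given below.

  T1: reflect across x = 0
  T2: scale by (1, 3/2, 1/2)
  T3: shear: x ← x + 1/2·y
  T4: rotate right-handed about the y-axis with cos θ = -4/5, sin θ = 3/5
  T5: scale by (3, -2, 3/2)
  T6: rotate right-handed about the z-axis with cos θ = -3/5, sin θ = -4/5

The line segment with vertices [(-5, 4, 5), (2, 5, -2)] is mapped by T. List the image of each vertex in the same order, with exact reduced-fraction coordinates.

image vertices: (-39/50, 474/25, -51/5), (-42/5, 69/5, -3/8)

T1 reflect across x = 0: (-5, 4, 5) → (5, 4, 5); (2, 5, -2) → (-2, 5, -2)
T2 scale by (1, 3/2, 1/2): (5, 4, 5) → (5, 6, 5/2); (-2, 5, -2) → (-2, 15/2, -1)
T3 shear: x ← x + 1/2·y: (5, 6, 5/2) → (8, 6, 5/2); (-2, 15/2, -1) → (7/4, 15/2, -1)
T4 rotate right-handed about the y-axis with cos θ = -4/5, sin θ = 3/5: (8, 6, 5/2) → (-49/10, 6, -34/5); (7/4, 15/2, -1) → (-2, 15/2, -1/4)
T5 scale by (3, -2, 3/2): (-49/10, 6, -34/5) → (-147/10, -12, -51/5); (-2, 15/2, -1/4) → (-6, -15, -3/8)
T6 rotate right-handed about the z-axis with cos θ = -3/5, sin θ = -4/5: (-147/10, -12, -51/5) → (-39/50, 474/25, -51/5); (-6, -15, -3/8) → (-42/5, 69/5, -3/8)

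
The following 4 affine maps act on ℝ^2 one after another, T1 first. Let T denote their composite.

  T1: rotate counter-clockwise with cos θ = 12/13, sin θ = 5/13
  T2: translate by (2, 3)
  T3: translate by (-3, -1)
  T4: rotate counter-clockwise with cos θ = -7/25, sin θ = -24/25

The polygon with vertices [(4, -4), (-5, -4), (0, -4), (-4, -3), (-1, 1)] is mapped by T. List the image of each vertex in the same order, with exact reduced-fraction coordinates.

T1 rotate counter-clockwise with cos θ = 12/13, sin θ = 5/13: (4, -4) → (68/13, -28/13); (-5, -4) → (-40/13, -73/13); (0, -4) → (20/13, -48/13); (-4, -3) → (-33/13, -56/13); (-1, 1) → (-17/13, 7/13)
T2 translate by (2, 3): (68/13, -28/13) → (94/13, 11/13); (-40/13, -73/13) → (-14/13, -34/13); (20/13, -48/13) → (46/13, -9/13); (-33/13, -56/13) → (-7/13, -17/13); (-17/13, 7/13) → (9/13, 46/13)
T3 translate by (-3, -1): (94/13, 11/13) → (55/13, -2/13); (-14/13, -34/13) → (-53/13, -47/13); (46/13, -9/13) → (7/13, -22/13); (-7/13, -17/13) → (-46/13, -30/13); (9/13, 46/13) → (-30/13, 33/13)
T4 rotate counter-clockwise with cos θ = -7/25, sin θ = -24/25: (55/13, -2/13) → (-433/325, -1306/325); (-53/13, -47/13) → (-757/325, 1601/325); (7/13, -22/13) → (-577/325, -14/325); (-46/13, -30/13) → (-398/325, 1314/325); (-30/13, 33/13) → (1002/325, 489/325)

image vertices: (-433/325, -1306/325), (-757/325, 1601/325), (-577/325, -14/325), (-398/325, 1314/325), (1002/325, 489/325)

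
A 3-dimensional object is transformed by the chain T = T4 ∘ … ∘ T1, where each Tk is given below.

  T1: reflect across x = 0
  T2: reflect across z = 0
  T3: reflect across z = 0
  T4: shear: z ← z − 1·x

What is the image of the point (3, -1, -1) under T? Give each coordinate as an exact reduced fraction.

T1 reflect across x = 0: (3, -1, -1) → (-3, -1, -1)
T2 reflect across z = 0: (-3, -1, -1) → (-3, -1, 1)
T3 reflect across z = 0: (-3, -1, 1) → (-3, -1, -1)
T4 shear: z ← z − 1·x: (-3, -1, -1) → (-3, -1, 2)

T(p) = (-3, -1, 2)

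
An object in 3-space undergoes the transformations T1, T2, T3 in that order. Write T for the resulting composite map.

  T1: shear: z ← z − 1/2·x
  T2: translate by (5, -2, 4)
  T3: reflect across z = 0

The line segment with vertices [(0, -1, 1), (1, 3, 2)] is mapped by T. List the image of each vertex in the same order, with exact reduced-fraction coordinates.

T1 shear: z ← z − 1/2·x: (0, -1, 1) → (0, -1, 1); (1, 3, 2) → (1, 3, 3/2)
T2 translate by (5, -2, 4): (0, -1, 1) → (5, -3, 5); (1, 3, 3/2) → (6, 1, 11/2)
T3 reflect across z = 0: (5, -3, 5) → (5, -3, -5); (6, 1, 11/2) → (6, 1, -11/2)

image vertices: (5, -3, -5), (6, 1, -11/2)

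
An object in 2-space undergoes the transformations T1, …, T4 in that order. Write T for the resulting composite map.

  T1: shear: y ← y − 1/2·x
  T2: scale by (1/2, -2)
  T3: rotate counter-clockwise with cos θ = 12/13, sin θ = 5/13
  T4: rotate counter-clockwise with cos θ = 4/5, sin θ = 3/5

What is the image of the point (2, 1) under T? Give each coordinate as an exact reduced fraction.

T1 shear: y ← y − 1/2·x: (2, 1) → (2, 0)
T2 scale by (1/2, -2): (2, 0) → (1, 0)
T3 rotate counter-clockwise with cos θ = 12/13, sin θ = 5/13: (1, 0) → (12/13, 5/13)
T4 rotate counter-clockwise with cos θ = 4/5, sin θ = 3/5: (12/13, 5/13) → (33/65, 56/65)

T(p) = (33/65, 56/65)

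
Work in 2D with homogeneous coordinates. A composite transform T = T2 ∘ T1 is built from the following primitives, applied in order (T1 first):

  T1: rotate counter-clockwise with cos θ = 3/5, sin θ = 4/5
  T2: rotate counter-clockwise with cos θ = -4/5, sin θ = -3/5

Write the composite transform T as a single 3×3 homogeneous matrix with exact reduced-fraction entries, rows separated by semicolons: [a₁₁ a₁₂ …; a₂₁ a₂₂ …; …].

T = [0 1 0; -1 0 0; 0 0 1]

T1 = [3/5 -4/5 0; 4/5 3/5 0; 0 0 1]
T2·T1 = [0 1 0; -1 0 0; 0 0 1]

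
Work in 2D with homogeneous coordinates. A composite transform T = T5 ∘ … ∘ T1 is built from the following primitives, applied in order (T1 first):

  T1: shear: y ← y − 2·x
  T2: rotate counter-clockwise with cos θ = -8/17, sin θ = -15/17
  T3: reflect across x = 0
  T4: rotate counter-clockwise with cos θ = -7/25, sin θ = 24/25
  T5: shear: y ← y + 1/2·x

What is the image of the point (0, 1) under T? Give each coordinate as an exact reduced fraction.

T1 shear: y ← y − 2·x: (0, 1) → (0, 1)
T2 rotate counter-clockwise with cos θ = -8/17, sin θ = -15/17: (0, 1) → (15/17, -8/17)
T3 reflect across x = 0: (15/17, -8/17) → (-15/17, -8/17)
T4 rotate counter-clockwise with cos θ = -7/25, sin θ = 24/25: (-15/17, -8/17) → (297/425, -304/425)
T5 shear: y ← y + 1/2·x: (297/425, -304/425) → (297/425, -311/850)

T(p) = (297/425, -311/850)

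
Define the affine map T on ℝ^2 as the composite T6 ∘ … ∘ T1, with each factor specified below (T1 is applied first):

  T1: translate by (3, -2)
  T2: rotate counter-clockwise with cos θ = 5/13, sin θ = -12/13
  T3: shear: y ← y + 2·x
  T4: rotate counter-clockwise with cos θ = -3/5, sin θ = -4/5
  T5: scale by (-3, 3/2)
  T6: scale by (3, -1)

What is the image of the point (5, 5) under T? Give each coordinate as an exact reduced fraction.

T1 translate by (3, -2): (5, 5) → (8, 3)
T2 rotate counter-clockwise with cos θ = 5/13, sin θ = -12/13: (8, 3) → (76/13, -81/13)
T3 shear: y ← y + 2·x: (76/13, -81/13) → (76/13, 71/13)
T4 rotate counter-clockwise with cos θ = -3/5, sin θ = -4/5: (76/13, 71/13) → (56/65, -517/65)
T5 scale by (-3, 3/2): (56/65, -517/65) → (-168/65, -1551/130)
T6 scale by (3, -1): (-168/65, -1551/130) → (-504/65, 1551/130)

T(p) = (-504/65, 1551/130)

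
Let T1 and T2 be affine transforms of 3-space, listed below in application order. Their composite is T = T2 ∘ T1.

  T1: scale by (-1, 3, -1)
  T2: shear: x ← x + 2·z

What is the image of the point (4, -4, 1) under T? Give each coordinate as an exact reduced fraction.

T(p) = (-6, -12, -1)

T1 scale by (-1, 3, -1): (4, -4, 1) → (-4, -12, -1)
T2 shear: x ← x + 2·z: (-4, -12, -1) → (-6, -12, -1)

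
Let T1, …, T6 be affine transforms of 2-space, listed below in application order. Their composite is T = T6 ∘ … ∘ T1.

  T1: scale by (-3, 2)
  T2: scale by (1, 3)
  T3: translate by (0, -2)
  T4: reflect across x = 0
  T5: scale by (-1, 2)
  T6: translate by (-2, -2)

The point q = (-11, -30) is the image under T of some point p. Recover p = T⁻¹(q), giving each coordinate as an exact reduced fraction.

p = (3, -2)

T1 = [-3 0 0; 0 2 0; 0 0 1]
T2·T1 = [-3 0 0; 0 6 0; 0 0 1]
T3·…·T1 = [-3 0 0; 0 6 -2; 0 0 1]
T4·…·T1 = [3 0 0; 0 6 -2; 0 0 1]
T5·…·T1 = [-3 0 0; 0 12 -4; 0 0 1]
T6·…·T1 = [-3 0 -2; 0 12 -6; 0 0 1]
det M = -36; M⁻¹ = [-1/3 0 -2/3; 0 1/12 1/2; 0 0 1]
M⁻¹ · (-11, -30)ᵀ = (3, -2)ᵀ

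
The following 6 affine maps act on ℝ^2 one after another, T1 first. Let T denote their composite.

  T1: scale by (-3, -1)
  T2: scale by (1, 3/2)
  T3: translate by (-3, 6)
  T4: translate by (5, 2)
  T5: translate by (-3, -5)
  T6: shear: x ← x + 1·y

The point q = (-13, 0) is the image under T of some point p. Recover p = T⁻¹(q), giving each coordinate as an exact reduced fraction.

p = (4, 2)

T1 = [-3 0 0; 0 -1 0; 0 0 1]
T2·T1 = [-3 0 0; 0 -3/2 0; 0 0 1]
T3·…·T1 = [-3 0 -3; 0 -3/2 6; 0 0 1]
T4·…·T1 = [-3 0 2; 0 -3/2 8; 0 0 1]
T5·…·T1 = [-3 0 -1; 0 -3/2 3; 0 0 1]
T6·…·T1 = [-3 -3/2 2; 0 -3/2 3; 0 0 1]
det M = 9/2; M⁻¹ = [-1/3 1/3 -1/3; 0 -2/3 2; 0 0 1]
M⁻¹ · (-13, 0)ᵀ = (4, 2)ᵀ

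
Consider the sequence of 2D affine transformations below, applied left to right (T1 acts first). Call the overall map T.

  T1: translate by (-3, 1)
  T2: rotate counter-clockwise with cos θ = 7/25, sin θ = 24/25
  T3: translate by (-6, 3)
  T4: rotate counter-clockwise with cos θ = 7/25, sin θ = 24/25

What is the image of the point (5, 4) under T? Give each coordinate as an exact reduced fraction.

T(p) = (-5584/625, -5038/625)

T1 translate by (-3, 1): (5, 4) → (2, 5)
T2 rotate counter-clockwise with cos θ = 7/25, sin θ = 24/25: (2, 5) → (-106/25, 83/25)
T3 translate by (-6, 3): (-106/25, 83/25) → (-256/25, 158/25)
T4 rotate counter-clockwise with cos θ = 7/25, sin θ = 24/25: (-256/25, 158/25) → (-5584/625, -5038/625)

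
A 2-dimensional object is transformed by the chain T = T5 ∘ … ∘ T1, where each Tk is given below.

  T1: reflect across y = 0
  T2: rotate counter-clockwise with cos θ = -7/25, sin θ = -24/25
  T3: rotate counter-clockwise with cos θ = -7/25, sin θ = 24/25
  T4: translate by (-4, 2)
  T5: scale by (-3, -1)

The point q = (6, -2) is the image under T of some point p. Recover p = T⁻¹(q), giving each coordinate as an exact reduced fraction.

T1 = [1 0 0; 0 -1 0; 0 0 1]
T2·T1 = [-7/25 -24/25 0; -24/25 7/25 0; 0 0 1]
T3·…·T1 = [1 0 0; 0 -1 0; 0 0 1]
T4·…·T1 = [1 0 -4; 0 -1 2; 0 0 1]
T5·…·T1 = [-3 0 12; 0 1 -2; 0 0 1]
det M = -3; M⁻¹ = [-1/3 0 4; 0 1 2; 0 0 1]
M⁻¹ · (6, -2)ᵀ = (2, 0)ᵀ

p = (2, 0)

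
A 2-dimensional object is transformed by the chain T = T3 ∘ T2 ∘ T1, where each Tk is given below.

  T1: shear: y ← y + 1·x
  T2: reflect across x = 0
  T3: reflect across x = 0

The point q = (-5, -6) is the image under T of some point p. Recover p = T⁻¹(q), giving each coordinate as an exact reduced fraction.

T1 = [1 0 0; 1 1 0; 0 0 1]
T2·T1 = [-1 0 0; 1 1 0; 0 0 1]
T3·…·T1 = [1 0 0; 1 1 0; 0 0 1]
det M = 1; M⁻¹ = [1 0 0; -1 1 0; 0 0 1]
M⁻¹ · (-5, -6)ᵀ = (-5, -1)ᵀ

p = (-5, -1)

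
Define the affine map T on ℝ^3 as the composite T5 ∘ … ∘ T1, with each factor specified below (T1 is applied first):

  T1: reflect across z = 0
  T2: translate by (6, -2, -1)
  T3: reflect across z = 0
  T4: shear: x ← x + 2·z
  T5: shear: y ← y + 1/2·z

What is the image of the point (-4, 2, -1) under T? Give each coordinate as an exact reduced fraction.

T(p) = (2, 0, 0)

T1 reflect across z = 0: (-4, 2, -1) → (-4, 2, 1)
T2 translate by (6, -2, -1): (-4, 2, 1) → (2, 0, 0)
T3 reflect across z = 0: (2, 0, 0) → (2, 0, 0)
T4 shear: x ← x + 2·z: (2, 0, 0) → (2, 0, 0)
T5 shear: y ← y + 1/2·z: (2, 0, 0) → (2, 0, 0)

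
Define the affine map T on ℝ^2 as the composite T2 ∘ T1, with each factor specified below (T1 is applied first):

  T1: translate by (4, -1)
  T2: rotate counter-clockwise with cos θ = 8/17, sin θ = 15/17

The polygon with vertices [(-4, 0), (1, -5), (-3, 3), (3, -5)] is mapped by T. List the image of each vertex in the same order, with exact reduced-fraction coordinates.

T1 translate by (4, -1): (-4, 0) → (0, -1); (1, -5) → (5, -6); (-3, 3) → (1, 2); (3, -5) → (7, -6)
T2 rotate counter-clockwise with cos θ = 8/17, sin θ = 15/17: (0, -1) → (15/17, -8/17); (5, -6) → (130/17, 27/17); (1, 2) → (-22/17, 31/17); (7, -6) → (146/17, 57/17)

image vertices: (15/17, -8/17), (130/17, 27/17), (-22/17, 31/17), (146/17, 57/17)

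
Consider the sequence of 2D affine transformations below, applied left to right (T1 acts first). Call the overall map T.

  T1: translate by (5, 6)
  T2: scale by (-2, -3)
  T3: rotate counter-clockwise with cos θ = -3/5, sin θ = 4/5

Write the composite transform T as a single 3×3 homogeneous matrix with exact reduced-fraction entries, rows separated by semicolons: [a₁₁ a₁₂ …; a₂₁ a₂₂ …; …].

T = [6/5 12/5 102/5; -8/5 9/5 14/5; 0 0 1]

T1 = [1 0 5; 0 1 6; 0 0 1]
T2·T1 = [-2 0 -10; 0 -3 -18; 0 0 1]
T3·…·T1 = [6/5 12/5 102/5; -8/5 9/5 14/5; 0 0 1]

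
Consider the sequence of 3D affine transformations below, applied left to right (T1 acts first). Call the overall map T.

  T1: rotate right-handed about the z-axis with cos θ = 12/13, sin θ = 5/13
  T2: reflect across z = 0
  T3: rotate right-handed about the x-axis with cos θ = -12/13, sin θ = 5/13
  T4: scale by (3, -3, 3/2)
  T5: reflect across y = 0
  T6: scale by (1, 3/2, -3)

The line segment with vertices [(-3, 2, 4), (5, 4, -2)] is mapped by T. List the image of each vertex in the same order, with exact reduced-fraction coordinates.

image vertices: (-138/13, 684/169, -6021/338), (120/13, -4527/169, -477/338)

T1 rotate right-handed about the z-axis with cos θ = 12/13, sin θ = 5/13: (-3, 2, 4) → (-46/13, 9/13, 4); (5, 4, -2) → (40/13, 73/13, -2)
T2 reflect across z = 0: (-46/13, 9/13, 4) → (-46/13, 9/13, -4); (40/13, 73/13, -2) → (40/13, 73/13, 2)
T3 rotate right-handed about the x-axis with cos θ = -12/13, sin θ = 5/13: (-46/13, 9/13, -4) → (-46/13, 152/169, 669/169); (40/13, 73/13, 2) → (40/13, -1006/169, 53/169)
T4 scale by (3, -3, 3/2): (-46/13, 152/169, 669/169) → (-138/13, -456/169, 2007/338); (40/13, -1006/169, 53/169) → (120/13, 3018/169, 159/338)
T5 reflect across y = 0: (-138/13, -456/169, 2007/338) → (-138/13, 456/169, 2007/338); (120/13, 3018/169, 159/338) → (120/13, -3018/169, 159/338)
T6 scale by (1, 3/2, -3): (-138/13, 456/169, 2007/338) → (-138/13, 684/169, -6021/338); (120/13, -3018/169, 159/338) → (120/13, -4527/169, -477/338)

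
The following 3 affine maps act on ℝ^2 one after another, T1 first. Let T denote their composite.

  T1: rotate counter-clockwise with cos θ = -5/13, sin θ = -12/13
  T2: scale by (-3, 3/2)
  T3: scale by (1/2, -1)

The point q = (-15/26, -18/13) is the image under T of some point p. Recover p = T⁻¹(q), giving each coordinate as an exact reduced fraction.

p = (-1, 0)

T1 = [-5/13 12/13 0; -12/13 -5/13 0; 0 0 1]
T2·T1 = [15/13 -36/13 0; -18/13 -15/26 0; 0 0 1]
T3·…·T1 = [15/26 -18/13 0; 18/13 15/26 0; 0 0 1]
det M = 9/4; M⁻¹ = [10/39 8/13 0; -8/13 10/39 0; 0 0 1]
M⁻¹ · (-15/26, -18/13)ᵀ = (-1, 0)ᵀ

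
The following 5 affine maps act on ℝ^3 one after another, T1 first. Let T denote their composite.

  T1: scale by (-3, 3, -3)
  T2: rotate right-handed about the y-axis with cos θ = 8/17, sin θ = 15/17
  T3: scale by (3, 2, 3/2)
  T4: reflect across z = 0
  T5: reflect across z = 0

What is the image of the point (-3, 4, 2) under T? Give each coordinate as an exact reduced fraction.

T1 scale by (-3, 3, -3): (-3, 4, 2) → (9, 12, -6)
T2 rotate right-handed about the y-axis with cos θ = 8/17, sin θ = 15/17: (9, 12, -6) → (-18/17, 12, -183/17)
T3 scale by (3, 2, 3/2): (-18/17, 12, -183/17) → (-54/17, 24, -549/34)
T4 reflect across z = 0: (-54/17, 24, -549/34) → (-54/17, 24, 549/34)
T5 reflect across z = 0: (-54/17, 24, 549/34) → (-54/17, 24, -549/34)

T(p) = (-54/17, 24, -549/34)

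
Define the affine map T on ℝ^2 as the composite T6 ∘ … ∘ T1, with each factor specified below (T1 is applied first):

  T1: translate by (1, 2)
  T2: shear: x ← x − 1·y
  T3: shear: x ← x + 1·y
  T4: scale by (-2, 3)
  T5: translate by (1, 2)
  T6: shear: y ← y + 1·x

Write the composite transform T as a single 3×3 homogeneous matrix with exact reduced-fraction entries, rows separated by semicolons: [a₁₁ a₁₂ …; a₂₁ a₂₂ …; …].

T = [-2 0 -1; -2 3 7; 0 0 1]

T1 = [1 0 1; 0 1 2; 0 0 1]
T2·T1 = [1 -1 -1; 0 1 2; 0 0 1]
T3·…·T1 = [1 0 1; 0 1 2; 0 0 1]
T4·…·T1 = [-2 0 -2; 0 3 6; 0 0 1]
T5·…·T1 = [-2 0 -1; 0 3 8; 0 0 1]
T6·…·T1 = [-2 0 -1; -2 3 7; 0 0 1]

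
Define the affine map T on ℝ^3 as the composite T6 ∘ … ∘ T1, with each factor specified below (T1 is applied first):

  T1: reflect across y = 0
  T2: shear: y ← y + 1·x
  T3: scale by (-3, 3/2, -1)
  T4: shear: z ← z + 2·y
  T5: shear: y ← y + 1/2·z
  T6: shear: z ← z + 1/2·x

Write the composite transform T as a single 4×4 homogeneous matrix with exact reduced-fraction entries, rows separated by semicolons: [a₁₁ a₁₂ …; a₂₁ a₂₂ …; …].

T = [-3 0 0 0; 3 -3 -1/2 0; 3/2 -3 -1 0; 0 0 0 1]

T1 = [1 0 0 0; 0 -1 0 0; 0 0 1 0; 0 0 0 1]
T2·T1 = [1 0 0 0; 1 -1 0 0; 0 0 1 0; 0 0 0 1]
T3·…·T1 = [-3 0 0 0; 3/2 -3/2 0 0; 0 0 -1 0; 0 0 0 1]
T4·…·T1 = [-3 0 0 0; 3/2 -3/2 0 0; 3 -3 -1 0; 0 0 0 1]
T5·…·T1 = [-3 0 0 0; 3 -3 -1/2 0; 3 -3 -1 0; 0 0 0 1]
T6·…·T1 = [-3 0 0 0; 3 -3 -1/2 0; 3/2 -3 -1 0; 0 0 0 1]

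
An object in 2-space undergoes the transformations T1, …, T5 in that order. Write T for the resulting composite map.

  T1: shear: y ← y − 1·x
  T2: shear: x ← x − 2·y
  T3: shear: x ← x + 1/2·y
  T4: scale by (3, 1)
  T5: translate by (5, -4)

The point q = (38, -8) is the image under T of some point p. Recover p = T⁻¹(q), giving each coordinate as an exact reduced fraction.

T1 = [1 0 0; -1 1 0; 0 0 1]
T2·T1 = [3 -2 0; -1 1 0; 0 0 1]
T3·…·T1 = [5/2 -3/2 0; -1 1 0; 0 0 1]
T4·…·T1 = [15/2 -9/2 0; -1 1 0; 0 0 1]
T5·…·T1 = [15/2 -9/2 5; -1 1 -4; 0 0 1]
det M = 3; M⁻¹ = [1/3 3/2 13/3; 1/3 5/2 25/3; 0 0 1]
M⁻¹ · (38, -8)ᵀ = (5, 1)ᵀ

p = (5, 1)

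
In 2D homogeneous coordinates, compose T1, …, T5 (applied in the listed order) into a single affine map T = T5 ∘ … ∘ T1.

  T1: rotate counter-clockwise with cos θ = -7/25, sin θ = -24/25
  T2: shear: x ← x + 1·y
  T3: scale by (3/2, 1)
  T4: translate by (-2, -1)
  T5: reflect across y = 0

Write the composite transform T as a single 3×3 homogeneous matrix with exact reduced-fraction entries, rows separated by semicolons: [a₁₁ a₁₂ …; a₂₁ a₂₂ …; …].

T1 = [-7/25 24/25 0; -24/25 -7/25 0; 0 0 1]
T2·T1 = [-31/25 17/25 0; -24/25 -7/25 0; 0 0 1]
T3·…·T1 = [-93/50 51/50 0; -24/25 -7/25 0; 0 0 1]
T4·…·T1 = [-93/50 51/50 -2; -24/25 -7/25 -1; 0 0 1]
T5·…·T1 = [-93/50 51/50 -2; 24/25 7/25 1; 0 0 1]

T = [-93/50 51/50 -2; 24/25 7/25 1; 0 0 1]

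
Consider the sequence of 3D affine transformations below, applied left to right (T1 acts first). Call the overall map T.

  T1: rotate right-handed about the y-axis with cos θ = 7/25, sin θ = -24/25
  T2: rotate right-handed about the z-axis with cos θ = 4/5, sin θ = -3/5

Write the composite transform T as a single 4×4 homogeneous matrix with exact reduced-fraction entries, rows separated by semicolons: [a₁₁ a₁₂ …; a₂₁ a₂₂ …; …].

T = [28/125 3/5 -96/125 0; -21/125 4/5 72/125 0; 24/25 0 7/25 0; 0 0 0 1]

T1 = [7/25 0 -24/25 0; 0 1 0 0; 24/25 0 7/25 0; 0 0 0 1]
T2·T1 = [28/125 3/5 -96/125 0; -21/125 4/5 72/125 0; 24/25 0 7/25 0; 0 0 0 1]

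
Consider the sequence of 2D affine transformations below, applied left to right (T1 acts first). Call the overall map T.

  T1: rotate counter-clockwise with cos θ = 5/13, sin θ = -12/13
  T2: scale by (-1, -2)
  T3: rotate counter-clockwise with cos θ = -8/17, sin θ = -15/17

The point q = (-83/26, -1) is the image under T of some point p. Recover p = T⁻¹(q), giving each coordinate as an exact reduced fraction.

p = (-2, -7/4)

T1 = [5/13 12/13 0; -12/13 5/13 0; 0 0 1]
T2·T1 = [-5/13 -12/13 0; 24/13 -10/13 0; 0 0 1]
T3·…·T1 = [400/221 -54/221 0; -9/17 20/17 0; 0 0 1]
det M = 2; M⁻¹ = [10/17 27/221 0; 9/34 200/221 0; 0 0 1]
M⁻¹ · (-83/26, -1)ᵀ = (-2, -7/4)ᵀ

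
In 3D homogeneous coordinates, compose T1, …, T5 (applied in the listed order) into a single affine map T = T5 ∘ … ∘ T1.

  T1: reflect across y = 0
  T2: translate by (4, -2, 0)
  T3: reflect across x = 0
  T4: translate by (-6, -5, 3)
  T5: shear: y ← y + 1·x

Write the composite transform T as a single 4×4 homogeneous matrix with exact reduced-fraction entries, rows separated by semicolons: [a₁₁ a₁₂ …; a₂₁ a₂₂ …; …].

T1 = [1 0 0 0; 0 -1 0 0; 0 0 1 0; 0 0 0 1]
T2·T1 = [1 0 0 4; 0 -1 0 -2; 0 0 1 0; 0 0 0 1]
T3·…·T1 = [-1 0 0 -4; 0 -1 0 -2; 0 0 1 0; 0 0 0 1]
T4·…·T1 = [-1 0 0 -10; 0 -1 0 -7; 0 0 1 3; 0 0 0 1]
T5·…·T1 = [-1 0 0 -10; -1 -1 0 -17; 0 0 1 3; 0 0 0 1]

T = [-1 0 0 -10; -1 -1 0 -17; 0 0 1 3; 0 0 0 1]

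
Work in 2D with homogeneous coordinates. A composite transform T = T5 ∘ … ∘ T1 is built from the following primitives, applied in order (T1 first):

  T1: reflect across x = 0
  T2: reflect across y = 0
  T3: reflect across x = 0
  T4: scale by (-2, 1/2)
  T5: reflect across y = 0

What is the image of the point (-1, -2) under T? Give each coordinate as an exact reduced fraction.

T(p) = (2, -1)

T1 reflect across x = 0: (-1, -2) → (1, -2)
T2 reflect across y = 0: (1, -2) → (1, 2)
T3 reflect across x = 0: (1, 2) → (-1, 2)
T4 scale by (-2, 1/2): (-1, 2) → (2, 1)
T5 reflect across y = 0: (2, 1) → (2, -1)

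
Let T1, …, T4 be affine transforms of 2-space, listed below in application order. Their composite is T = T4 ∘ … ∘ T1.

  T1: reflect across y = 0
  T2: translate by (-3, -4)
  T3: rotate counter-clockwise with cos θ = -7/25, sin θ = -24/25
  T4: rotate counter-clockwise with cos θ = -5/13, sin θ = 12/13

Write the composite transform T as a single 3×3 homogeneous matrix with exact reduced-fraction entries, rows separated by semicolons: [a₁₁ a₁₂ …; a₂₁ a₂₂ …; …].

T1 = [1 0 0; 0 -1 0; 0 0 1]
T2·T1 = [1 0 -3; 0 -1 -4; 0 0 1]
T3·…·T1 = [-7/25 -24/25 -3; -24/25 7/25 4; 0 0 1]
T4·…·T1 = [323/325 36/325 -33/13; 36/325 -323/325 -56/13; 0 0 1]

T = [323/325 36/325 -33/13; 36/325 -323/325 -56/13; 0 0 1]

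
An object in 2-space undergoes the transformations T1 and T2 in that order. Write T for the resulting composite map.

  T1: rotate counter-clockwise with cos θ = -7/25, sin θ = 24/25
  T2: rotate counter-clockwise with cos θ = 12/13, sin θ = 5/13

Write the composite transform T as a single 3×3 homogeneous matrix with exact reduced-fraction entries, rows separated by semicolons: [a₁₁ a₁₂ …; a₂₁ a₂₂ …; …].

T = [-204/325 -253/325 0; 253/325 -204/325 0; 0 0 1]

T1 = [-7/25 -24/25 0; 24/25 -7/25 0; 0 0 1]
T2·T1 = [-204/325 -253/325 0; 253/325 -204/325 0; 0 0 1]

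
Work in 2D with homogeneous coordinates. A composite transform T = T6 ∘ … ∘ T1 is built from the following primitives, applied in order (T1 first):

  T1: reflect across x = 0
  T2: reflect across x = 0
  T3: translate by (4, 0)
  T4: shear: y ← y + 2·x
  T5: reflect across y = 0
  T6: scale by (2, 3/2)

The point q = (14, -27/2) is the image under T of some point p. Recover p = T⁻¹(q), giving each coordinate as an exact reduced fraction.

T1 = [-1 0 0; 0 1 0; 0 0 1]
T2·T1 = [1 0 0; 0 1 0; 0 0 1]
T3·…·T1 = [1 0 4; 0 1 0; 0 0 1]
T4·…·T1 = [1 0 4; 2 1 8; 0 0 1]
T5·…·T1 = [1 0 4; -2 -1 -8; 0 0 1]
T6·…·T1 = [2 0 8; -3 -3/2 -12; 0 0 1]
det M = -3; M⁻¹ = [1/2 0 -4; -1 -2/3 0; 0 0 1]
M⁻¹ · (14, -27/2)ᵀ = (3, -5)ᵀ

p = (3, -5)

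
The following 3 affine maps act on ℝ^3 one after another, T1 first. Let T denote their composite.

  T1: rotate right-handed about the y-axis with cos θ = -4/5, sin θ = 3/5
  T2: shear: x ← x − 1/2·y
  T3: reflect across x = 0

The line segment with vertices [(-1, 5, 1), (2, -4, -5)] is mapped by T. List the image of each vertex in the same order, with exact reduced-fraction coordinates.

image vertices: (11/10, 5, -1/5), (13/5, -4, 14/5)

T1 rotate right-handed about the y-axis with cos θ = -4/5, sin θ = 3/5: (-1, 5, 1) → (7/5, 5, -1/5); (2, -4, -5) → (-23/5, -4, 14/5)
T2 shear: x ← x − 1/2·y: (7/5, 5, -1/5) → (-11/10, 5, -1/5); (-23/5, -4, 14/5) → (-13/5, -4, 14/5)
T3 reflect across x = 0: (-11/10, 5, -1/5) → (11/10, 5, -1/5); (-13/5, -4, 14/5) → (13/5, -4, 14/5)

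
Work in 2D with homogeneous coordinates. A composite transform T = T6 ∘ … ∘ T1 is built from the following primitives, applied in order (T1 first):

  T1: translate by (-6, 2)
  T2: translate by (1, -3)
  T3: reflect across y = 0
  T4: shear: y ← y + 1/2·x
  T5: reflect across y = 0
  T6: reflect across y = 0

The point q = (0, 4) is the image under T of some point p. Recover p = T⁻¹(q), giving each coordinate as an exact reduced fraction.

p = (5, -3)

T1 = [1 0 -6; 0 1 2; 0 0 1]
T2·T1 = [1 0 -5; 0 1 -1; 0 0 1]
T3·…·T1 = [1 0 -5; 0 -1 1; 0 0 1]
T4·…·T1 = [1 0 -5; 1/2 -1 -3/2; 0 0 1]
T5·…·T1 = [1 0 -5; -1/2 1 3/2; 0 0 1]
T6·…·T1 = [1 0 -5; 1/2 -1 -3/2; 0 0 1]
det M = -1; M⁻¹ = [1 0 5; 1/2 -1 1; 0 0 1]
M⁻¹ · (0, 4)ᵀ = (5, -3)ᵀ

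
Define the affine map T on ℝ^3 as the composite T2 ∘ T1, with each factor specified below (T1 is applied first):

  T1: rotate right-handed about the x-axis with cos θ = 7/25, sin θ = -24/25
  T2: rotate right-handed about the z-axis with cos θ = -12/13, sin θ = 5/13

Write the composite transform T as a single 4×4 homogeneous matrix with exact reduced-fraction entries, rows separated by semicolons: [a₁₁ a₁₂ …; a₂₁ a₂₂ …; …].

T = [-12/13 -7/65 -24/65 0; 5/13 -84/325 -288/325 0; 0 -24/25 7/25 0; 0 0 0 1]

T1 = [1 0 0 0; 0 7/25 24/25 0; 0 -24/25 7/25 0; 0 0 0 1]
T2·T1 = [-12/13 -7/65 -24/65 0; 5/13 -84/325 -288/325 0; 0 -24/25 7/25 0; 0 0 0 1]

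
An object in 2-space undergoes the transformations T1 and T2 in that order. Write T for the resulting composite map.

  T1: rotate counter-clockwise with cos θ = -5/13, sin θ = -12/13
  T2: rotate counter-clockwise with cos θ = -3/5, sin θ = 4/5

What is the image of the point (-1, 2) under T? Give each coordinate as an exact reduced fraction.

T(p) = (-19/13, 22/13)

T1 rotate counter-clockwise with cos θ = -5/13, sin θ = -12/13: (-1, 2) → (29/13, 2/13)
T2 rotate counter-clockwise with cos θ = -3/5, sin θ = 4/5: (29/13, 2/13) → (-19/13, 22/13)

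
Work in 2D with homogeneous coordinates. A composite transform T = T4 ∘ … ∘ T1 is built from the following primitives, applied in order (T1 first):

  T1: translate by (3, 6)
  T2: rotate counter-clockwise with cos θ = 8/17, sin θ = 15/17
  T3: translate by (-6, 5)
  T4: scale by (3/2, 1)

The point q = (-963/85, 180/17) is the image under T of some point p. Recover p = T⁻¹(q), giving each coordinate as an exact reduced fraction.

T1 = [1 0 3; 0 1 6; 0 0 1]
T2·T1 = [8/17 -15/17 -66/17; 15/17 8/17 93/17; 0 0 1]
T3·…·T1 = [8/17 -15/17 -168/17; 15/17 8/17 178/17; 0 0 1]
T4·…·T1 = [12/17 -45/34 -252/17; 15/17 8/17 178/17; 0 0 1]
det M = 3/2; M⁻¹ = [16/51 15/17 -78/17; -10/17 8/17 -232/17; 0 0 1]
M⁻¹ · (-963/85, 180/17)ᵀ = (6/5, -2)ᵀ

p = (6/5, -2)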